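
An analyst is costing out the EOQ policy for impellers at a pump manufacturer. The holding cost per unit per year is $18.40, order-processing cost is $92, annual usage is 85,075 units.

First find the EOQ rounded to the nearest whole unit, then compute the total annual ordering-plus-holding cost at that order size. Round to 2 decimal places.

Q* = √(2·D·S / H) = √(2·85,075·92 / 18.4) = √850,750.0 ≈ 922.36 → Q = 922 units
Annual ordering cost = (D/Q)·S = (85,075/922) × 92 = $8,489.05
Annual holding cost  = (Q/2)·H = (922/2) × 18.4 = $8,482.40
Total = $8,489.05 + $8,482.40 = $16,971.45

$16,971.45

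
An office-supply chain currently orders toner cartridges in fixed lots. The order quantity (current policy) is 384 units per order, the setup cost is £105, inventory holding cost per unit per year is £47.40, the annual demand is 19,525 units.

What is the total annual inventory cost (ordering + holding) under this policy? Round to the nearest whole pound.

Orders/yr = 19,525/384 = 50.846; ordering cost = 50.846 × £105 = £5,338.87
Average inventory = 384/2 = 192; holding cost = 192 × £47.4 = £9,100.80
Total = £5,338.87 + £9,100.80 = £14,439.67

£14,440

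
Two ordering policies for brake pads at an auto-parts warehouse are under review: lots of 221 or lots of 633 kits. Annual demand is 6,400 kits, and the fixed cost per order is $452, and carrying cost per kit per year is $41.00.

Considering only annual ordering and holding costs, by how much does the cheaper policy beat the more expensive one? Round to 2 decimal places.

$73.61

Annual cost at Q: ordering D·S/Q plus holding Q·H/2.
TC(221) = (6,400/221)×452 + (221/2)×41 = $17,620.09
TC(633) = (6,400/633)×452 + (633/2)×41 = $17,546.48
Cheaper: Q = 633.  Difference = $73.61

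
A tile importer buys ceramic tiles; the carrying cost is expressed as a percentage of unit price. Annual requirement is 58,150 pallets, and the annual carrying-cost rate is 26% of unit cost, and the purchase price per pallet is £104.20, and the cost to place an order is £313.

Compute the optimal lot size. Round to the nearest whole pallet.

1,159 pallets

H = i·C = 0.26 × £104.2 = £27.0920 per pallet-year
EOQ = √(2DS/H) = √(2 × 58,150 × 313 / 27.092)
    = √(1,343,640.19) ≈ 1,159.15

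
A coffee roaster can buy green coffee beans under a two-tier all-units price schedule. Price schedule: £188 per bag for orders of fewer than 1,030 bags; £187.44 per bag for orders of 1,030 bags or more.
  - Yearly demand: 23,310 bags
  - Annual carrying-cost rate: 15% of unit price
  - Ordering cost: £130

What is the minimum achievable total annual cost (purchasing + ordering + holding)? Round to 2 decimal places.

H₁ = 15%×£188 = £28.2000;  H₂ = 15%×£187.44 = £28.1160
EOQ₁ = √(2×23,310×130/28.2000) = 463.59  (< 1,030, feasible at tier 1)
EOQ₂ = √(2×23,310×130/28.1160) = 464.28  (< 1,030 → use Q = 1,030 at tier-2 price)
TC(tier 1 (EOQ₁), Q≈463.6) = £4,395,353.21
TC(tier 2, Q≈1,030.0) = £4,386,648.18
Minimum at tier 2: £4,386,648.18

£4,386,648.18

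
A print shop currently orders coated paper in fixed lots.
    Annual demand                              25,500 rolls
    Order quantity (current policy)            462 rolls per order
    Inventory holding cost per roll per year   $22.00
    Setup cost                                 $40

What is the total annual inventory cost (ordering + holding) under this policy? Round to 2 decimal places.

Orders/yr = 25,500/462 = 55.195; ordering cost = 55.195 × $40 = $2,207.79
Average inventory = 462/2 = 231; holding cost = 231 × $22 = $5,082.00
Total = $2,207.79 + $5,082.00 = $7,289.79

$7,289.79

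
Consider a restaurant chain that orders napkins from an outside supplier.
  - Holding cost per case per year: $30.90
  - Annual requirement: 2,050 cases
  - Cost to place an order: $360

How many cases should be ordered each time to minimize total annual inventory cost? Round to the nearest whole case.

219 cases

EOQ = √(2DS/H) = √(2 × 2,050 × 360 / 30.9)
    = √(47,766.99) ≈ 218.56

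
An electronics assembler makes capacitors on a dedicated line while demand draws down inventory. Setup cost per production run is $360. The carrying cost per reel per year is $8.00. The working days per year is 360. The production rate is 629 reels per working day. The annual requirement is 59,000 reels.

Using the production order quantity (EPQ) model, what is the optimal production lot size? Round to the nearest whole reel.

2,680 reels

Daily demand d = 59,000/360 = 163.889; p = 629; 1 − d/p = 0.73945
EPQ = √(2DS / (H(1 − d/p)))
    = √(2 × 59,000 × 360 / (8 × 0.73945)) ≈ 2,679.75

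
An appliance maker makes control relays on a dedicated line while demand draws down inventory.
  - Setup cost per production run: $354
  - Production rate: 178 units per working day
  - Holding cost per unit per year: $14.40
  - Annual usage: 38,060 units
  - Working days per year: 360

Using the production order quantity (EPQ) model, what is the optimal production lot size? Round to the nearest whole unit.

2,147 units

d = 38,060/360 = 105.7222 units/day;  effective holding cost H(1 − d/p) = 14.4·(1 − 105.7222/178) = 5.84719
Q* = √(2DS / H_eff) = √(2·38,060·354 / 5.84719) ≈ 2,146.73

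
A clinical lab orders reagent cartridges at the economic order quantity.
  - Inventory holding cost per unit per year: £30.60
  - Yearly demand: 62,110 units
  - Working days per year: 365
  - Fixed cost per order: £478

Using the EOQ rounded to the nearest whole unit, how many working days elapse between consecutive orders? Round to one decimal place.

EOQ = √(2DS/H) = √(2 × 62,110 × 478 / 30.6)
    = √(1,940,430.07) ≈ 1,392.99 → Q = 1,393 units
Days between orders = 365 / (D/Q) = 365 / 44.587 ≈ 8.186

8.2 days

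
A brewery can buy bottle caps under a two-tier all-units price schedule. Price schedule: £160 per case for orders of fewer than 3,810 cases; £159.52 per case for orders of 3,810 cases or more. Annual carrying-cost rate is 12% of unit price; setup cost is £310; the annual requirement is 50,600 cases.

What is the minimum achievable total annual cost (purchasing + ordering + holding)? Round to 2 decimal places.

H₁ = 12%×£160 = £19.2000;  H₂ = 12%×£159.52 = £19.1424
EOQ₁ = √(2×50,600×310/19.2000) = 1,278.26  (< 3,810, feasible at tier 1)
EOQ₂ = √(2×50,600×310/19.1424) = 1,280.19  (< 3,810 → use Q = 3,810 at tier-2 price)
TC(tier 1 (EOQ₁), Q≈1,278.3) = £8,120,542.66
TC(tier 2, Q≈3,810.0) = £8,112,295.33
Minimum at tier 2: £8,112,295.33

£8,112,295.33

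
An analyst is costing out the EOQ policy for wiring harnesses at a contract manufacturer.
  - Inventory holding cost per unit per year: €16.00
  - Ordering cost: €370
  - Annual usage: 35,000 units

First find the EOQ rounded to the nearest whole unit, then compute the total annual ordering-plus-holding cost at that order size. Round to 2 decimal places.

€20,356.82

Q* = √(2·D·S / H) = √(2·35,000·370 / 16) = √1,618,750.0 ≈ 1,272.30 → Q = 1,272 units
Annual ordering cost = (D/Q)·S = (35,000/1,272) × 370 = €10,180.82
Annual holding cost  = (Q/2)·H = (1,272/2) × 16 = €10,176.00
Total = €10,180.82 + €10,176.00 = €20,356.82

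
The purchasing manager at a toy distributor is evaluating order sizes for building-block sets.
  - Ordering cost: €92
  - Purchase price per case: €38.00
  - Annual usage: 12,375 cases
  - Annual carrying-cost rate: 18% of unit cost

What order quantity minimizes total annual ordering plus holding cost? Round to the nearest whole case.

Carrying cost H = €38 × 18% = €6.8400/case/yr
2DS/H = 2·12,375·92/6.84 = 332,894.74
EOQ = √332,894.74 ≈ 576.97

577 cases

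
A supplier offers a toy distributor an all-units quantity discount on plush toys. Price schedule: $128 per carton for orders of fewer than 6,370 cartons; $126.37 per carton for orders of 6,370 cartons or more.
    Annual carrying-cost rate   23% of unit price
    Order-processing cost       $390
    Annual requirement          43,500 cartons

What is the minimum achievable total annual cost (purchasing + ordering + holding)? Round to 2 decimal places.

H₁ = 23%×$128 = $29.4400;  H₂ = 23%×$126.37 = $29.0651
EOQ₁ = √(2×43,500×390/29.4400) = 1,073.55  (< 6,370, feasible at tier 1)
EOQ₂ = √(2×43,500×390/29.0651) = 1,080.45  (< 6,370 → use Q = 6,370 at tier-2 price)
TC(tier 1 (EOQ₁), Q≈1,073.6) = $5,599,605.37
TC(tier 2, Q≈6,370.0) = $5,592,330.61
Minimum at tier 2: $5,592,330.61

$5,592,330.61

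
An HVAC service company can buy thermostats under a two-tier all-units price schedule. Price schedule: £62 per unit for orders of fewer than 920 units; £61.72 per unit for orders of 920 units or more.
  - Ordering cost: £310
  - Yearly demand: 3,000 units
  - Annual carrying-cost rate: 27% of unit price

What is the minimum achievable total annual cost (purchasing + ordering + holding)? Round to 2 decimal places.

H₁ = 27%×£62 = £16.7400;  H₂ = 27%×£61.72 = £16.6644
EOQ₁ = √(2×3,000×310/16.7400) = 333.33  (< 920, feasible at tier 1)
EOQ₂ = √(2×3,000×310/16.6644) = 334.09  (< 920 → use Q = 920 at tier-2 price)
TC(tier 1 (EOQ₁), Q≈333.3) = £191,580.00
TC(tier 2, Q≈920.0) = £193,836.49
Minimum at tier 1 (EOQ₁): £191,580.00

£191,580.00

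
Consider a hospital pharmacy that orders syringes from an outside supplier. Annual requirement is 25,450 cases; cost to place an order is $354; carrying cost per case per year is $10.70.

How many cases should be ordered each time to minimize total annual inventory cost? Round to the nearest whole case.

1,298 cases

2DS/H = 2·25,450·354/10.7 = 1,683,981.31
EOQ = √1,683,981.31 ≈ 1,297.68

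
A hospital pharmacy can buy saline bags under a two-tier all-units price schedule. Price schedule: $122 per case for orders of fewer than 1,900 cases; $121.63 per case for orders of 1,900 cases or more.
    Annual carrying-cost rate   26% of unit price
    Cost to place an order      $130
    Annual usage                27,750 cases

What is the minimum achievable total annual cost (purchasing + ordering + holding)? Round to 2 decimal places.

$3,400,628.11

H₁ = 26%×$122 = $31.7200;  H₂ = 26%×$121.63 = $31.6238
EOQ₁ = √(2×27,750×130/31.7200) = 476.93  (< 1,900, feasible at tier 1)
EOQ₂ = √(2×27,750×130/31.6238) = 477.65  (< 1,900 → use Q = 1,900 at tier-2 price)
TC(tier 1 (EOQ₁), Q≈476.9) = $3,400,628.11
TC(tier 2, Q≈1,900.0) = $3,407,173.79
Minimum at tier 1 (EOQ₁): $3,400,628.11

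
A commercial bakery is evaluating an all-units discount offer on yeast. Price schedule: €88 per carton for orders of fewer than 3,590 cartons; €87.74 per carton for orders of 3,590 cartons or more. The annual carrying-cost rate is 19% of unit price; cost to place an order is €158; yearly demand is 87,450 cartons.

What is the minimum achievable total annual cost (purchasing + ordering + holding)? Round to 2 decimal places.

H₁ = 19%×€88 = €16.7200;  H₂ = 19%×€87.74 = €16.6706
EOQ₁ = √(2×87,450×158/16.7200) = 1,285.60  (< 3,590, feasible at tier 1)
EOQ₂ = √(2×87,450×158/16.6706) = 1,287.50  (< 3,590 → use Q = 3,590 at tier-2 price)
TC(tier 1 (EOQ₁), Q≈1,285.6) = €7,717,095.20
TC(tier 2, Q≈3,590.0) = €7,706,635.50
Minimum at tier 2: €7,706,635.50

€7,706,635.50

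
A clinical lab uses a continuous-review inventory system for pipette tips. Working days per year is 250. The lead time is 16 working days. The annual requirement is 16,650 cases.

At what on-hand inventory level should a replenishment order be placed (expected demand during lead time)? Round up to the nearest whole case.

1,066 cases

Daily demand d = 16,650 / 250 = 66.600 cases/day
Demand during lead time = 66.600 × 16 = 1,065.60
Reorder point = 1,065.60 → round up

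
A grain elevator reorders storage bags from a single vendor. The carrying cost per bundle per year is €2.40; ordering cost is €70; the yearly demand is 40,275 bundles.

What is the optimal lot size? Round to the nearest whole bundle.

2DS/H = 2·40,275·70/2.4 = 2,349,375.00
EOQ = √2,349,375.00 ≈ 1,532.77

1,533 bundles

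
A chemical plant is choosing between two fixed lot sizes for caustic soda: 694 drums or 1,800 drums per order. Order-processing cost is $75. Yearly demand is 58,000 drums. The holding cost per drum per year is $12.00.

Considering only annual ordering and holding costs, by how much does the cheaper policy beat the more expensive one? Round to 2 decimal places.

Annual cost at Q: ordering D·S/Q plus holding Q·H/2.
TC(694) = (58,000/694)×75 + (694/2)×12 = $10,432.01
TC(1,800) = (58,000/1,800)×75 + (1,800/2)×12 = $13,216.67
Cheaper: Q = 694.  Difference = $2,784.66

$2,784.66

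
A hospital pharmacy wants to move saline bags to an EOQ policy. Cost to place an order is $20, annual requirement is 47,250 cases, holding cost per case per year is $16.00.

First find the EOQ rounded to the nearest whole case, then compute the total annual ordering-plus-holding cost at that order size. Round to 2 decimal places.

2DS/H = 2·47,250·20/16 = 118,125.00
EOQ = √118,125.00 ≈ 343.69 → Q = 344 cases
Annual ordering cost = (D/Q)·S = (47,250/344) × 20 = $2,747.09
Annual holding cost  = (Q/2)·H = (344/2) × 16 = $2,752.00
Total = $2,747.09 + $2,752.00 = $5,499.09

$5,499.09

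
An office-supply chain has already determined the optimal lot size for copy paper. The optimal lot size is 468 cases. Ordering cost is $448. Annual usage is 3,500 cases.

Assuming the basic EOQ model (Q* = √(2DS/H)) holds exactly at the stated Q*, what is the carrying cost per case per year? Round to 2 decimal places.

Since Q* = (2DS/H)^½, squaring gives Q*²·H = 2DS.
H = 2DS / Q² = 2 × 3,500 × 448 / 468² = 14.3181

$14.32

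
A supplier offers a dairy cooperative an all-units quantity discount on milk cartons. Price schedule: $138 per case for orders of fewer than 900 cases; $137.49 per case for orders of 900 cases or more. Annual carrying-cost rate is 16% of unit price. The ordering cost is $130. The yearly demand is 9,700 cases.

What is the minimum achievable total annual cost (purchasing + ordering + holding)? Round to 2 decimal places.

$1,344,953.39

H₁ = 16%×$138 = $22.0800;  H₂ = 16%×$137.49 = $21.9984
EOQ₁ = √(2×9,700×130/22.0800) = 337.97  (< 900, feasible at tier 1)
EOQ₂ = √(2×9,700×130/21.9984) = 338.59  (< 900 → use Q = 900 at tier-2 price)
TC(tier 1 (EOQ₁), Q≈338.0) = $1,346,062.29
TC(tier 2, Q≈900.0) = $1,344,953.39
Minimum at tier 2: $1,344,953.39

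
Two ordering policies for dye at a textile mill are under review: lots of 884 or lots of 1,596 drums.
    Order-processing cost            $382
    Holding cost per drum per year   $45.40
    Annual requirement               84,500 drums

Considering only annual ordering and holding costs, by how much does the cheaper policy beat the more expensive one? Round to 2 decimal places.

Annual cost at Q: ordering D·S/Q plus holding Q·H/2.
TC(884) = (84,500/884)×382 + (884/2)×45.4 = $56,581.51
TC(1,596) = (84,500/1,596)×382 + (1,596/2)×45.4 = $56,454.14
Lots of 1,596 are cheaper by $127.37.

$127.37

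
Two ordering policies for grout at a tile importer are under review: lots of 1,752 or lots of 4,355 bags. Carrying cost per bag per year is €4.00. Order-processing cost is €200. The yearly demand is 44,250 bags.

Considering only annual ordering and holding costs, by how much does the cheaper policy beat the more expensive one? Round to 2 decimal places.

€2,186.78

TC(Q) = (D/Q)S + (Q/2)H
TC(1,752) = (44,250/1,752)×200 + (1,752/2)×4 = €8,555.37
TC(4,355) = (44,250/4,355)×200 + (4,355/2)×4 = €10,742.15
Cheaper: Q = 1,752.  Difference = €2,186.78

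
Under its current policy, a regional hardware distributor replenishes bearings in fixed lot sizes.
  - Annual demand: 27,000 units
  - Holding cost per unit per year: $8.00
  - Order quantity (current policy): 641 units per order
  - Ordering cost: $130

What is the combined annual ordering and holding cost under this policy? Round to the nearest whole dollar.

$8,040

Ordering: D/Q × S = 27,000/641 × $130 = $5,475.82
Holding:  Q/2 × H = 641/2 × $8 = $2,564.00
Total = $5,475.82 + $2,564.00 = $8,039.82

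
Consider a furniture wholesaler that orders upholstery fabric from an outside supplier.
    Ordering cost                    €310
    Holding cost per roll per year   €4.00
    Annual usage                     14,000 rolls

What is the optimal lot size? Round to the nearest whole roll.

1,473 rolls

EOQ = √(2DS/H) = √(2 × 14,000 × 310 / 4)
    = √(2,170,000.00) ≈ 1,473.09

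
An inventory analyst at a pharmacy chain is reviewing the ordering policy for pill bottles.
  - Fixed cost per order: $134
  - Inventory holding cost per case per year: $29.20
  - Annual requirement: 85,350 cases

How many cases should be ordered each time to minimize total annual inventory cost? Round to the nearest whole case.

2DS/H = 2·85,350·134/29.2 = 783,349.32
EOQ = √783,349.32 ≈ 885.07

885 cases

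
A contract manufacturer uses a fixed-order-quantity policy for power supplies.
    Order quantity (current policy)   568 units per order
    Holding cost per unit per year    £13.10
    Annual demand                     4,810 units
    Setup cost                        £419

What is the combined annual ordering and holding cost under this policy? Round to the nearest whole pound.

Ordering: D/Q × S = 4,810/568 × £419 = £3,548.22
Holding:  Q/2 × H = 568/2 × £13.1 = £3,720.40
Total = £3,548.22 + £3,720.40 = £7,268.62

£7,269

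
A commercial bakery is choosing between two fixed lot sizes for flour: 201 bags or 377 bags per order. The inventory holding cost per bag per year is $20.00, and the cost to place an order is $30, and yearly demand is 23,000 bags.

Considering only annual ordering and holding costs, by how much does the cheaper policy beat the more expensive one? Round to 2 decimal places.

$157.40

Annual cost at Q: ordering D·S/Q plus holding Q·H/2.
TC(201) = (23,000/201)×30 + (201/2)×20 = $5,442.84
TC(377) = (23,000/377)×30 + (377/2)×20 = $5,600.24
Lots of 201 are cheaper by $157.40.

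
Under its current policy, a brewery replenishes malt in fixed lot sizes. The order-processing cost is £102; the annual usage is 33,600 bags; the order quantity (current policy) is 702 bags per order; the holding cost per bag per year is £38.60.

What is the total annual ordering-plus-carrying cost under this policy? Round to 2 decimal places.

Orders/yr = 33,600/702 = 47.863; ordering cost = 47.863 × £102 = £4,882.05
Average inventory = 702/2 = 351; holding cost = 351 × £38.6 = £13,548.60
Total = £4,882.05 + £13,548.60 = £18,430.65

£18,430.65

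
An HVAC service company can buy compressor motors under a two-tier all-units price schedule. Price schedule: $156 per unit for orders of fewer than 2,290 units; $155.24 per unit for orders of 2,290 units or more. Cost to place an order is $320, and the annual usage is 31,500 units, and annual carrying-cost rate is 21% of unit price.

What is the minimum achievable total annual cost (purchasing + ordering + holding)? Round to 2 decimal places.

$4,931,789.20

H₁ = 21%×$156 = $32.7600;  H₂ = 21%×$155.24 = $32.6004
EOQ₁ = √(2×31,500×320/32.7600) = 784.46  (< 2,290, feasible at tier 1)
EOQ₂ = √(2×31,500×320/32.6004) = 786.38  (< 2,290 → use Q = 2,290 at tier-2 price)
TC(tier 1 (EOQ₁), Q≈784.5) = $4,939,699.06
TC(tier 2, Q≈2,290.0) = $4,931,789.20
Minimum at tier 2: $4,931,789.20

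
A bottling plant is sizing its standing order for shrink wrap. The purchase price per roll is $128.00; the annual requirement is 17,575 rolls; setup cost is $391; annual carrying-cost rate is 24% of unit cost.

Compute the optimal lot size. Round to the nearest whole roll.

Carrying cost H = $128 × 24% = $30.7200/roll/yr
2DS/H = 2·17,575·391/30.72 = 447,384.44
EOQ = √447,384.44 ≈ 668.87

669 rolls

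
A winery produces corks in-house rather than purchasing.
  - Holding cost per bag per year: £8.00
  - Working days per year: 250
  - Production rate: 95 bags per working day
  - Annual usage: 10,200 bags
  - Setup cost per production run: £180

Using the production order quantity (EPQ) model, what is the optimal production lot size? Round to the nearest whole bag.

Daily demand d = 10,200/250 = 40.800; p = 95; 1 − d/p = 0.57053
EPQ = √(2DS / (H(1 − d/p)))
    = √(2 × 10,200 × 180 / (8 × 0.57053)) ≈ 896.95

897 bags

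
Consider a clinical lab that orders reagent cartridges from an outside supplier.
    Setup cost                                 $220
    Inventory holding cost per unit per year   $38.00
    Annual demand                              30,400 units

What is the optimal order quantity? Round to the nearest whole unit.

593 units

Optimal lot size Q* = (2 × 30,400 × $220 / $38)^½ ≈ 593.30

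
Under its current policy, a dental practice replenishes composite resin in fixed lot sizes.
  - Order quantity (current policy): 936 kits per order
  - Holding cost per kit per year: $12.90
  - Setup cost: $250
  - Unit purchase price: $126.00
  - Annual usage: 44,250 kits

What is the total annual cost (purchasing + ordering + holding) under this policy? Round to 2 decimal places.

$5,593,356.11

Ordering: D/Q × S = 44,250/936 × $250 = $11,818.91
Holding:  Q/2 × H = 936/2 × $12.9 = $6,037.20
Purchase cost = D·C = 44,250 × 126 = $5,575,500.00
Total = $11,818.91 + $6,037.20 + $5,575,500.00 = $5,593,356.11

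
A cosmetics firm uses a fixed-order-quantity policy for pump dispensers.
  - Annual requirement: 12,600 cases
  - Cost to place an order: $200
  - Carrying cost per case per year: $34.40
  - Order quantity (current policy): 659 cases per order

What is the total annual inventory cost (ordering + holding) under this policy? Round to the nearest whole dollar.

$15,159

Ordering: D/Q × S = 12,600/659 × $200 = $3,823.98
Holding:  Q/2 × H = 659/2 × $34.4 = $11,334.80
Total = $3,823.98 + $11,334.80 = $15,158.78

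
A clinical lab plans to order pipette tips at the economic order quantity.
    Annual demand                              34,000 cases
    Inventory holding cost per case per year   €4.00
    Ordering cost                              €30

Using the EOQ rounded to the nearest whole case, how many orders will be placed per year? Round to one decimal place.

47.6 orders per year

EOQ = √(2DS/H) = √(2 × 34,000 × 30 / 4)
    = √(510,000.00) ≈ 714.14 → Q = 714
N = D/Q = 34,000/714 ≈ 47.619 orders/yr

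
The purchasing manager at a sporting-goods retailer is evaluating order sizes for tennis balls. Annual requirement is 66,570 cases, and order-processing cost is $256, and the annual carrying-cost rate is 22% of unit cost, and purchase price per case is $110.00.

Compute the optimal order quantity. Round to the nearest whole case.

Holding cost per case per year: H = 22% × $110 = $24.2000
2DS/H = 2·66,570·256/24.2 = 1,408,423.14
EOQ = √1,408,423.14 ≈ 1,186.77

1,187 cases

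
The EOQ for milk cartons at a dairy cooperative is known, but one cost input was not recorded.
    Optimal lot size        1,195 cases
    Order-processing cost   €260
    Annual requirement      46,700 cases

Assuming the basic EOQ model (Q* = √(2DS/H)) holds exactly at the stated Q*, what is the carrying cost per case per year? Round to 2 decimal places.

€17.01

Since Q* = (2DS/H)^½, squaring gives Q*²·H = 2DS.
H = 2DS / Q² = 2 × 46,700 × 260 / 1,195² = 17.0053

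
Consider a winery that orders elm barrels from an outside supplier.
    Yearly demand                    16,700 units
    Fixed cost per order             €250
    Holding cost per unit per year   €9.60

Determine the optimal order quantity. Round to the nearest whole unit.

933 units

Optimal lot size Q* = (2 × 16,700 × €250 / €9.6)^½ ≈ 932.63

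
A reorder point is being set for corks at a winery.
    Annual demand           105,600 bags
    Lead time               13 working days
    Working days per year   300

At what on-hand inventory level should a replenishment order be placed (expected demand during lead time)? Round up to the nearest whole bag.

Daily demand d = 105,600 / 300 = 352.000 bags/day
Demand during lead time = 352.000 × 13 = 4,576.00
Reorder point = 4,576.00 → round up

4,576 bags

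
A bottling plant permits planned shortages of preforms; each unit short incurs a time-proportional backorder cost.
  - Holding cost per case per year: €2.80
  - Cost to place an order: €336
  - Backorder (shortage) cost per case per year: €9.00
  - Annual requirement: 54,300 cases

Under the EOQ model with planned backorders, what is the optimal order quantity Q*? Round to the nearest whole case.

Q* = √(2DS/H) · √((H + b)/b)
   = √(2 × 54,300 × 336 / 2.8) · √((2.8 + 9) / 9)
   = 3,609.986 × 1.1450 ≈ 4,133.57

4,134 cases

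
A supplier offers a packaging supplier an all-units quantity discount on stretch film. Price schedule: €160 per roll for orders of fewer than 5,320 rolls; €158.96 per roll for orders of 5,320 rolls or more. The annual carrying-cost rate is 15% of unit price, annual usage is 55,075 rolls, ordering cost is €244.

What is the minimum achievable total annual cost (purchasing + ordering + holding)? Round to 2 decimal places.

€8,820,673.04

H₁ = 15%×€160 = €24.0000;  H₂ = 15%×€158.96 = €23.8440
EOQ₁ = √(2×55,075×244/24.0000) = 1,058.23  (< 5,320, feasible at tier 1)
EOQ₂ = √(2×55,075×244/23.8440) = 1,061.69  (< 5,320 → use Q = 5,320 at tier-2 price)
TC(tier 1 (EOQ₁), Q≈1,058.2) = €8,837,397.61
TC(tier 2, Q≈5,320.0) = €8,820,673.04
Minimum at tier 2: €8,820,673.04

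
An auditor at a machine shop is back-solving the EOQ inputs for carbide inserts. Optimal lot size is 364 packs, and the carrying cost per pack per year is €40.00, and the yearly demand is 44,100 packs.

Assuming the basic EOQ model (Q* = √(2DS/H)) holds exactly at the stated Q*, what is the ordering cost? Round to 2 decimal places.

From Q* = √(2DS/H) ⇒ Q*² = 2DS/H.
S = Q²H / (2D) = 364² × 40 / (2 × 44,100) = 60.0889

€60.09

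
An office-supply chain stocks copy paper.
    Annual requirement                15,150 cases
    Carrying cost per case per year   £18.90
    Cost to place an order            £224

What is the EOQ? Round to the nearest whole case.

Q* = √(2·D·S / H) = √(2·15,150·224 / 18.9) = √359,111.1 ≈ 599.26

599 cases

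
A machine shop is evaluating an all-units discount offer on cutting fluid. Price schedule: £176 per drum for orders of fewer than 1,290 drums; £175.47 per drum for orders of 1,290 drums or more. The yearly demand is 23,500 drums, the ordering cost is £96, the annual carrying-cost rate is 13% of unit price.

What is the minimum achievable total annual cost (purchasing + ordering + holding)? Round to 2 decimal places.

H₁ = 13%×£176 = £22.8800;  H₂ = 13%×£175.47 = £22.8111
EOQ₁ = √(2×23,500×96/22.8800) = 444.08  (< 1,290, feasible at tier 1)
EOQ₂ = √(2×23,500×96/22.8111) = 444.75  (< 1,290 → use Q = 1,290 at tier-2 price)
TC(tier 1 (EOQ₁), Q≈444.1) = £4,146,160.44
TC(tier 2, Q≈1,290.0) = £4,140,007.00
Minimum at tier 2: £4,140,007.00

£4,140,007.00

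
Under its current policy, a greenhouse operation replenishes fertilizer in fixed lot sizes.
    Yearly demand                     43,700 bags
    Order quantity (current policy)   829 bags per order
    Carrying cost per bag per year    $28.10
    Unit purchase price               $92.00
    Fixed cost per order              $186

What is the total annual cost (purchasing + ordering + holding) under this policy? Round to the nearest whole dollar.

$4,041,852

Ordering: D/Q × S = 43,700/829 × $186 = $9,804.83
Holding:  Q/2 × H = 829/2 × $28.1 = $11,647.45
Purchase cost = D·C = 43,700 × 92 = $4,020,400.00
Total = $9,804.83 + $11,647.45 + $4,020,400.00 = $4,041,852.28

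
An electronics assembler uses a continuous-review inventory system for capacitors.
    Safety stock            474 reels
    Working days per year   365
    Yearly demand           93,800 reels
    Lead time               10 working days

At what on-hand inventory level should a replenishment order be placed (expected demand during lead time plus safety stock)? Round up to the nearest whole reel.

Daily demand d = 93,800 / 365 = 256.986 reels/day
Demand during lead time = 256.986 × 10 = 2,569.86
Reorder point = 2,569.86 + 474 = 3,043.86 → round up

3,044 reels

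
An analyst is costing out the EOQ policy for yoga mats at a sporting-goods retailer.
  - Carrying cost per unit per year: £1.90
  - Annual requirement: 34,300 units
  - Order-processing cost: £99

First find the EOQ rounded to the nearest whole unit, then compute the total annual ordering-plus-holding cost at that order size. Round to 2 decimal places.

EOQ = √(2DS/H) = √(2 × 34,300 × 99 / 1.9)
    = √(3,574,421.05) ≈ 1,890.61 → Q = 1,891 units
Ordering: D/Q × S = 34,300/1,891 × £99 = £1,795.72
Holding:  Q/2 × H = 1,891/2 × £1.9 = £1,796.45
Total = £1,795.72 + £1,796.45 = £3,592.17

£3,592.17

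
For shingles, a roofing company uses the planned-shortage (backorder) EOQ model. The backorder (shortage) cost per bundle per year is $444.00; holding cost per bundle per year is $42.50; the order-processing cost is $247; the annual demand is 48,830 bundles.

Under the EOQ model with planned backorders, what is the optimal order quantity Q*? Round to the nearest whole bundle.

Basic EOQ = √(2·48,830·247/42.5) = 753.377
Backorder adjustment √((H+b)/b) = √((42.5+444)/444) = 1.0468
Q* = 753.377 × 1.0468 ≈ 788.61

789 bundles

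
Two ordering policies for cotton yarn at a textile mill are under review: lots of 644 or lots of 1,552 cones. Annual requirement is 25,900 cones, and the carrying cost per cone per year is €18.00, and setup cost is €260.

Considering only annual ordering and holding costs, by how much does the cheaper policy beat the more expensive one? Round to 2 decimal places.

Annual cost at Q: ordering D·S/Q plus holding Q·H/2.
TC(644) = (25,900/644)×260 + (644/2)×18 = €16,252.52
TC(1,552) = (25,900/1,552)×260 + (1,552/2)×18 = €18,306.92
|ΔTC| = |€16,252.52 − €18,306.92| = €2,054.40

€2,054.40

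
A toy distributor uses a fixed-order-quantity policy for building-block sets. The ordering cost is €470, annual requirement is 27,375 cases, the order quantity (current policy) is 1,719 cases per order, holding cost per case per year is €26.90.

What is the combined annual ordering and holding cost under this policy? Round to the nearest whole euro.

Orders/yr = 27,375/1,719 = 15.925; ordering cost = 15.925 × €470 = €7,484.73
Average inventory = 1,719/2 = 859.5; holding cost = 859.5 × €26.9 = €23,120.55
Total = €7,484.73 + €23,120.55 = €30,605.28

€30,605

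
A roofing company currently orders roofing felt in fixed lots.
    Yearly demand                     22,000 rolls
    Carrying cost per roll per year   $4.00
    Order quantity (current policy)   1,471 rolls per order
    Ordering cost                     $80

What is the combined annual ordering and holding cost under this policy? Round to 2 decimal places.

Annual ordering cost = (D/Q)·S = (22,000/1,471) × 80 = $1,196.46
Annual holding cost  = (Q/2)·H = (1,471/2) × 4 = $2,942.00
Total = $1,196.46 + $2,942.00 = $4,138.46

$4,138.46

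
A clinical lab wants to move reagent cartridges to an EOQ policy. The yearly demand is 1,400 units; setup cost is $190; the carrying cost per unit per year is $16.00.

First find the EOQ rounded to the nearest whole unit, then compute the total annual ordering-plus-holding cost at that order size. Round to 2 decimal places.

Optimal lot size Q* = (2 × 1,400 × $190 / $16)^½ ≈ 182.35 → Q = 182 units
Annual ordering cost = (D/Q)·S = (1,400/182) × 190 = $1,461.54
Annual holding cost  = (Q/2)·H = (182/2) × 16 = $1,456.00
Total = $1,461.54 + $1,456.00 = $2,917.54

$2,917.54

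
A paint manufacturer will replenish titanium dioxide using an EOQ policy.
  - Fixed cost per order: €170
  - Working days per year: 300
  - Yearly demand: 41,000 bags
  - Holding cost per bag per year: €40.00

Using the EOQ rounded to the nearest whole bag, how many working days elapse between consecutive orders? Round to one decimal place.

4.3 days

EOQ = √(2DS/H) = √(2 × 41,000 × 170 / 40)
    = √(348,500.00) ≈ 590.34 → Q = 590 bags
Days between orders = 300 / (D/Q) = 300 / 69.492 ≈ 4.317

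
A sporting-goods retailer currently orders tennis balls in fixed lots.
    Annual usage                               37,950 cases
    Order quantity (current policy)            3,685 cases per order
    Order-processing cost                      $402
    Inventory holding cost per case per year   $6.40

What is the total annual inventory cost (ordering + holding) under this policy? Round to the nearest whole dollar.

$15,932

Annual ordering cost = (D/Q)·S = (37,950/3,685) × 402 = $4,140.00
Annual holding cost  = (Q/2)·H = (3,685/2) × 6.4 = $11,792.00
Total = $4,140.00 + $11,792.00 = $15,932.00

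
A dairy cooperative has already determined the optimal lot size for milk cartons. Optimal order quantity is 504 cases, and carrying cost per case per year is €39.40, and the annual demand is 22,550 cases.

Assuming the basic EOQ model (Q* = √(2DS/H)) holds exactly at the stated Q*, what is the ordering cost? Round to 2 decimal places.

From Q* = √(2DS/H) ⇒ Q*² = 2DS/H.
S = Q²H / (2D) = 504² × 39.4 / (2 × 22,550) = 221.9120

€221.91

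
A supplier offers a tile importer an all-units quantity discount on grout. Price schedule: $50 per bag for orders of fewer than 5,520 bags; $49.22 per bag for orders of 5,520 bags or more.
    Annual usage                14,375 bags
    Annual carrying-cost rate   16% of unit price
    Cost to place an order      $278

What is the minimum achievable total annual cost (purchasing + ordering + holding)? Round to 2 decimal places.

H₁ = 16%×$50 = $8.0000;  H₂ = 16%×$49.22 = $7.8752
EOQ₁ = √(2×14,375×278/8.0000) = 999.53  (< 5,520, feasible at tier 1)
EOQ₂ = √(2×14,375×278/7.8752) = 1,007.42  (< 5,520 → use Q = 5,520 at tier-2 price)
TC(tier 1 (EOQ₁), Q≈999.5) = $726,746.25
TC(tier 2, Q≈5,520.0) = $729,997.01
Minimum at tier 1 (EOQ₁): $726,746.25

$726,746.25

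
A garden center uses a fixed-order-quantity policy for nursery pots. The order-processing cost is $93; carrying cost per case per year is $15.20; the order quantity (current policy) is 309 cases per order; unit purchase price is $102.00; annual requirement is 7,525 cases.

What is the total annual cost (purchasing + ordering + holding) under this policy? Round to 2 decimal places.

$772,163.21

Annual ordering cost = (D/Q)·S = (7,525/309) × 93 = $2,264.81
Annual holding cost  = (Q/2)·H = (309/2) × 15.2 = $2,348.40
Purchase cost = D·C = 7,525 × 102 = $767,550.00
Total = $2,264.81 + $2,348.40 + $767,550.00 = $772,163.21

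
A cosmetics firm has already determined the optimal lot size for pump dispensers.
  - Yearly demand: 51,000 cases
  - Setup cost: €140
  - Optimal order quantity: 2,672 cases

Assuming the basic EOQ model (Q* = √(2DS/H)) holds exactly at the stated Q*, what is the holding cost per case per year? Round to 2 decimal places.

Since Q* = (2DS/H)^½, squaring gives Q*²·H = 2DS.
H = 2DS / Q² = 2 × 51,000 × 140 / 2,672² = 2.0001

€2.00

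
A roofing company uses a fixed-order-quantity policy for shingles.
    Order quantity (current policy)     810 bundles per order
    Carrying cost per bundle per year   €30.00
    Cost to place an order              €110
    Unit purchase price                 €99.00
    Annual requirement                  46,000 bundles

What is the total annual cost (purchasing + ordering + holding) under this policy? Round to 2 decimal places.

Annual ordering cost = (D/Q)·S = (46,000/810) × 110 = €6,246.91
Annual holding cost  = (Q/2)·H = (810/2) × 30 = €12,150.00
Purchase cost = D·C = 46,000 × 99 = €4,554,000.00
Total = €6,246.91 + €12,150.00 + €4,554,000.00 = €4,572,396.91

€4,572,396.91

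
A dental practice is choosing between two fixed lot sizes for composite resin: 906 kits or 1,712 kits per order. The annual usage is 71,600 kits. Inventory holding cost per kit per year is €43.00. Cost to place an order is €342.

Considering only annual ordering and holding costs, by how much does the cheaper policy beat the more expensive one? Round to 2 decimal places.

€4,604.46

Annual cost at Q: ordering D·S/Q plus holding Q·H/2.
TC(906) = (71,600/906)×342 + (906/2)×43 = €46,506.81
TC(1,712) = (71,600/1,712)×342 + (1,712/2)×43 = €51,111.27
Cheaper: Q = 906.  Difference = €4,604.46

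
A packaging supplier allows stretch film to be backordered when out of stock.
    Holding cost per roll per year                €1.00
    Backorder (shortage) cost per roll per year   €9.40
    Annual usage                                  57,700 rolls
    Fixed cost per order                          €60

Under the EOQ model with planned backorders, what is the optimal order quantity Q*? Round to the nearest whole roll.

2,768 rolls

Basic EOQ = √(2·57,700·60/1) = 2,631.349
Backorder adjustment √((H+b)/b) = √((1+9.4)/9.4) = 1.0518
Q* = 2,631.349 × 1.0518 ≈ 2,767.78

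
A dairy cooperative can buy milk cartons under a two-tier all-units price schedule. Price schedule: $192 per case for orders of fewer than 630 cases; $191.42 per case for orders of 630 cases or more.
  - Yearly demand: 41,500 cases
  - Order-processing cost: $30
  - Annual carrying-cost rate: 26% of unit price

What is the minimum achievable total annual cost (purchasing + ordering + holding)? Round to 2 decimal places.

H₁ = 26%×$192 = $49.9200;  H₂ = 26%×$191.42 = $49.7692
EOQ₁ = √(2×41,500×30/49.9200) = 223.34  (< 630, feasible at tier 1)
EOQ₂ = √(2×41,500×30/49.7692) = 223.68  (< 630 → use Q = 630 at tier-2 price)
TC(tier 1 (EOQ₁), Q≈223.3) = $7,979,149.03
TC(tier 2, Q≈630.0) = $7,961,583.49
Minimum at tier 2: $7,961,583.49

$7,961,583.49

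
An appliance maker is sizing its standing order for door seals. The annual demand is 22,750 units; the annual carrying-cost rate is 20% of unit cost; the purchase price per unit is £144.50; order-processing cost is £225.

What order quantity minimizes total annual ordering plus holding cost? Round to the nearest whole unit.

Carrying cost H = £144.5 × 20% = £28.9000/unit/yr
Q* = √(2·D·S / H) = √(2·22,750·225 / 28.9) = √354,238.8 ≈ 595.18

595 units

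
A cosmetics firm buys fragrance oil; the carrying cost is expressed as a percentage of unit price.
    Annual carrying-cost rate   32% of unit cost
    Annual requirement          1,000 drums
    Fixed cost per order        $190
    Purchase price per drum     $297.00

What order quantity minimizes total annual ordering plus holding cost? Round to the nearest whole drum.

63 drums

H = i·C = 0.32 × $297 = $95.0400 per drum-year
2DS/H = 2·1,000·190/95.04 = 3,998.32
EOQ = √3,998.32 ≈ 63.23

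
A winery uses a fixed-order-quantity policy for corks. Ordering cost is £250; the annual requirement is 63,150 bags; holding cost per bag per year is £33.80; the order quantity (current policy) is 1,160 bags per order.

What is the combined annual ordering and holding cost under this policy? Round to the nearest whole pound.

Annual ordering cost = (D/Q)·S = (63,150/1,160) × 250 = £13,609.91
Annual holding cost  = (Q/2)·H = (1,160/2) × 33.8 = £19,604.00
Total = £13,609.91 + £19,604.00 = £33,213.91

£33,214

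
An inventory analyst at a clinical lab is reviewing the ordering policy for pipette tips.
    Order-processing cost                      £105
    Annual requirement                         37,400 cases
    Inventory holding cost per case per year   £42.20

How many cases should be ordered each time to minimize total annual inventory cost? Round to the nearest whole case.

Optimal lot size Q* = (2 × 37,400 × £105 / £42.2)^½ ≈ 431.41

431 cases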